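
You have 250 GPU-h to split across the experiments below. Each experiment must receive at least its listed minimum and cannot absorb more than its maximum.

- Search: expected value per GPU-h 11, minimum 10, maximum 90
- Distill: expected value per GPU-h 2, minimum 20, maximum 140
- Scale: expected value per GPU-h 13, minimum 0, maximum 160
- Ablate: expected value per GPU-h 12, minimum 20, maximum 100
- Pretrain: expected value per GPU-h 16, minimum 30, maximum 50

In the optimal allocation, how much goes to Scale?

150

Meeting every minimum uses 10+20+0+20+30 = 80 GPU-h, leaving 170.
Highest expected value per GPU-h first: Pretrain 16 > Scale 13 > Ablate 12 > Search 11 > Distill 2.
Pretrain takes 20 more to reach its cap of 50 — 150 left.
Scale has room for 160 more but only 150 remain, so it gets 150.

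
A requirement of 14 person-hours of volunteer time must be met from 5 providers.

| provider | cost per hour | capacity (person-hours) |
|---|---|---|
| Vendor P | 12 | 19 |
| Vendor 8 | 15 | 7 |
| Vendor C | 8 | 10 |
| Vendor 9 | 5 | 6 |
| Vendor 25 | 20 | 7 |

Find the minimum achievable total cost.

94

Fill from the cheapest provider first.
Take 6 from Vendor 9 at 5 → need 8 more.
Take 8 from Vendor C at 8 to finish.
Vendor P, Vendor 8, Vendor 25: unused.
Cost = 6×5 + 8×8 = 94.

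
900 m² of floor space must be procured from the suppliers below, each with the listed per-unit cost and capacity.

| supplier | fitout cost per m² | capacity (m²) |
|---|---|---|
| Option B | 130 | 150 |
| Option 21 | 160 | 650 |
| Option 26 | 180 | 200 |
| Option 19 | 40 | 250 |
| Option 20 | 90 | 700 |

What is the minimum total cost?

Fill from the cheapest supplier first.
Take 250 from Option 19 at 40 ; need 650 more.
Take 650 from Option 20 at 90 to finish.
Option B, Option 21, Option 26: unused.
Cost = 250×40 + 650×90 = 68500.

68500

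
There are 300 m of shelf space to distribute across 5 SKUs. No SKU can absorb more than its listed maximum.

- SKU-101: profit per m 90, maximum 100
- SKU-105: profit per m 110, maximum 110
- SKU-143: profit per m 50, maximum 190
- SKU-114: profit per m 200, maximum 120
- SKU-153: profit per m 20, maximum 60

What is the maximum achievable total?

42400

Order the SKUs by profit per m: SKU-114 200 > SKU-105 110 > SKU-101 90 > SKU-143 50 > SKU-153 20.
SKU-114: +120 to 120 (cap) — 180 left.
SKU-105 takes 110 to reach its cap of 110 — 70 left.
Only 70 left; SKU-101 takes them to reach 70.
Total = 90×70 + 110×110 + 200×120 = 42400.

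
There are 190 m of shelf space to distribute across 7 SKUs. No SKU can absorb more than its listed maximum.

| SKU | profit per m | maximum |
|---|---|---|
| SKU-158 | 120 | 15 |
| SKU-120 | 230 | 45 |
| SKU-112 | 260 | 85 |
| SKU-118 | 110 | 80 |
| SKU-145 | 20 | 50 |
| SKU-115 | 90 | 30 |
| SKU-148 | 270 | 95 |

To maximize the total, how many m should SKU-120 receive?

10

Rank by profit per m: SKU-148 270 > SKU-112 260 > SKU-120 230 > SKU-158 120 > SKU-118 110 > SKU-115 90 > SKU-145 20.
Give SKU-148 95 to hit its cap of 95 → 95 left.
SKU-112: +85 to 85 (cap) → 10 left.
SKU-120 has room for 45 but only 10 remain, so it gets 10.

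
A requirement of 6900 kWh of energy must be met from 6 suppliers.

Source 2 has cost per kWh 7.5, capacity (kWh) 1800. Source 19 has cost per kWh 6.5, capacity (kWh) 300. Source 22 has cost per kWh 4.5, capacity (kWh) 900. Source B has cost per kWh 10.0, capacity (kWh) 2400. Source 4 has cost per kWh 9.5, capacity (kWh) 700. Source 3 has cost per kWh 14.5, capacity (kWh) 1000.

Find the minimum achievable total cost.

61750

Use suppliers in increasing cost order.
Take 900 from Source 22 at 4.5 ; need 6000 more.
Source 19 (6.5): use full 300 ; 5700 kWh to go.
Take 1800 from Source 2 at 7.5 ; need 3900 more.
Source 4 at 9.5: take all 700 kWh ; 3200 still needed.
Source B (10.0): use full 2400 ; 800 kWh to go.
Take 800 from Source 3 at 14.5 to finish.
Cost = 900×4.5 + 300×6.5 + 1800×7.5 + 700×9.5 + 2400×10.0 + 800×14.5 = 61750.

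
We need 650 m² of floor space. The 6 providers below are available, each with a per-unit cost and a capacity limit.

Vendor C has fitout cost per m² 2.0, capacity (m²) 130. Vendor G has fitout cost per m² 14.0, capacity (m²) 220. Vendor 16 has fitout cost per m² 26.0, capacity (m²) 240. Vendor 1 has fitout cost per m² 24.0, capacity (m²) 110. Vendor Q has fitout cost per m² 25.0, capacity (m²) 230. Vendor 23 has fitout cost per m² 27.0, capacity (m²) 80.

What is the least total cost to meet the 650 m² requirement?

Use providers in increasing cost order.
Vendor C at 2.0: take all 130 m² → 520 still needed.
Vendor G at 14.0: take all 220 m² → 300 still needed.
Vendor 1 (24.0): use full 110 → 190 m² to go.
Vendor Q at 25.0: take 190 of its 230 → requirement met.
Vendor 16, Vendor 23: unused.
Cost = 130×2.0 + 220×14.0 + 110×24.0 + 190×25.0 = 10730.

10730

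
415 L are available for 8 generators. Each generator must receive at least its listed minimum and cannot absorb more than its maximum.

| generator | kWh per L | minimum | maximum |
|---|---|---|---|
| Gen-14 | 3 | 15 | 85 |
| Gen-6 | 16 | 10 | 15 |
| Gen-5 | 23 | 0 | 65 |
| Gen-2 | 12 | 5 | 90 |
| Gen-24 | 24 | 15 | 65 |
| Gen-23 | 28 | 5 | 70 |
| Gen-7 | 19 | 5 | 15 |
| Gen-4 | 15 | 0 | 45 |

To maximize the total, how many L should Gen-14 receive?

Meeting every minimum uses 15+10+0+5+15+5+5+0 = 55 L, leaving 360.
Highest kWh per L first: Gen-23 28 > Gen-24 24 > Gen-5 23 > Gen-7 19 > Gen-6 16 > Gen-4 15 > Gen-2 12 > Gen-14 3.
Gen-23: +65 to 70 (cap) — 295 left.
Give Gen-24 50 more to hit its cap of 65 — 245 left.
Gen-5: +65 to 65 (cap) — 180 left.
Gen-7 takes 10 more to reach its cap of 15 — 170 left.
Gen-6 takes 5 more to reach its cap of 15 — 165 left.
Give Gen-4 45 more to hit its cap of 45 — 120 left.
Give Gen-2 85 more to hit its cap of 90 — 35 left.
Gen-14 has room for 70 more but only 35 remain, so it gets 50.

50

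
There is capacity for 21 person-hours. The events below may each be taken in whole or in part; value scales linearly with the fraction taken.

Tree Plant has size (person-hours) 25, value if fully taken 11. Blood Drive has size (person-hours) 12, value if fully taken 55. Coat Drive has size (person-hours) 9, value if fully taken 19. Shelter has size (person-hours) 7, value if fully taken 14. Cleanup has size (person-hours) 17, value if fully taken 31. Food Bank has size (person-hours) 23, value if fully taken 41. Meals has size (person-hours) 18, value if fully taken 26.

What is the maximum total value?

74

Best value per unit of size first: Blood Drive 55/12≈4.58, Coat Drive 19/9≈2.11, Shelter 14/7≈2, Cleanup 31/17≈1.82, Food Bank 41/23≈1.78, Meals 26/18≈1.44, Tree Plant 11/25≈0.44.
Take all of Blood Drive (12 person-hours, value 55) ; 9 person-hours left.
All 9 person-hours of Coat Drive fit (value 19) ; 0 remain.
Total value = 74.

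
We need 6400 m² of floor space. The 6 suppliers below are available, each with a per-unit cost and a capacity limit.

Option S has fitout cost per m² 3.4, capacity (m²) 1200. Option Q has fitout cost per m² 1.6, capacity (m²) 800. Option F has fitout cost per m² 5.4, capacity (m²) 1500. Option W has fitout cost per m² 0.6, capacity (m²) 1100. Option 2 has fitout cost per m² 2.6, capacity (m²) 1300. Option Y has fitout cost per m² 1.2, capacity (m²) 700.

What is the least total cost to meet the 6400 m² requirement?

Fill from the cheapest supplier first.
Take 1100 from Option W at 0.6 — need 5300 more.
Option Y at 1.2: take all 700 m² — 4600 still needed.
Take 800 from Option Q at 1.6 — need 3800 more.
Option 2 (2.6): use full 1300 — 2500 m² to go.
Option S (3.4): use full 1200 — 1300 m² to go.
Take 1300 from Option F at 5.4 to finish.
Cost = 1100×0.6 + 700×1.2 + 800×1.6 + 1300×2.6 + 1200×3.4 + 1300×5.4 = 17260.

17260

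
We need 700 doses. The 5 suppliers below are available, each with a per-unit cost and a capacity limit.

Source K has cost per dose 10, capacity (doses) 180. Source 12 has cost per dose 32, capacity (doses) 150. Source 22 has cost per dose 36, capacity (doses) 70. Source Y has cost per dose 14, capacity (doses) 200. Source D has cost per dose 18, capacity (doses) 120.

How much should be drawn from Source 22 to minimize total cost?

Fill from the cheapest supplier first.
Source K at 10: take all 180 doses ; 520 still needed.
Take 200 from Source Y at 14 ; need 320 more.
Source D at 18: take all 120 doses ; 200 still needed.
Source 12 at 32: take all 150 doses ; 50 still needed.
Source 22 at 36: take 50 of its 70 ; requirement met.

50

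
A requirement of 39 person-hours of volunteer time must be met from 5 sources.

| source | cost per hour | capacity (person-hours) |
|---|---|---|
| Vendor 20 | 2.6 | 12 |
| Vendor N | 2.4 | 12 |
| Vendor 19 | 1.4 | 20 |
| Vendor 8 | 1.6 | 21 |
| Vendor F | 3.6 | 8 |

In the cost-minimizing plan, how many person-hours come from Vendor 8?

Cheapest first:
Vendor 19 (1.4): use full 20 → 19 person-hours to go.
Vendor 8 (1.6): take the remaining 19 → done.
Vendor N, Vendor 20, Vendor F: unused.

19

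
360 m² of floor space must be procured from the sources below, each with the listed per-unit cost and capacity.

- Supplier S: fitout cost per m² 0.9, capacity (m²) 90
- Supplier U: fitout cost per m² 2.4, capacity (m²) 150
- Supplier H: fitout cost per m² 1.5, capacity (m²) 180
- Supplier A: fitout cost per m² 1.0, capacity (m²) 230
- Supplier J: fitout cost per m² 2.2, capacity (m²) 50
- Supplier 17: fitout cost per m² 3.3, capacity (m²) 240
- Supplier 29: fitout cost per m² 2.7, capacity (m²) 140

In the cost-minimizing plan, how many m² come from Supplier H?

40

Use sources in increasing cost order.
Supplier S at 0.9: take all 90 m² → 270 still needed.
Supplier A (1.0): use full 230 → 40 m² to go.
Supplier H (1.5): take the remaining 40 → done.
Supplier J, Supplier U, Supplier 29, Supplier 17: unused.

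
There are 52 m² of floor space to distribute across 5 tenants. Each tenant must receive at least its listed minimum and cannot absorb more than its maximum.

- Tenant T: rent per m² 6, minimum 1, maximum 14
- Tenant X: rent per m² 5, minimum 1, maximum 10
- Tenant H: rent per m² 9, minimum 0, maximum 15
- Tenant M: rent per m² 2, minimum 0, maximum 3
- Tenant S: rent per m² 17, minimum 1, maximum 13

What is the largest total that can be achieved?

Meeting every minimum uses 1+1+0+0+1 = 3 m², leaving 49.
Rank by rent per m²: Tenant S 17 > Tenant H 9 > Tenant T 6 > Tenant X 5 > Tenant M 2.
Tenant S: +12 to 13 (cap) ; 37 left.
Give Tenant H 15 more to hit its cap of 15 ; 22 left.
Tenant T takes 13 more to reach its cap of 14 ; 9 left.
Tenant X takes 9 more to reach its cap of 10 ; 0 left.
Total = 6×14 + 5×10 + 9×15 + 17×13 = 490.

490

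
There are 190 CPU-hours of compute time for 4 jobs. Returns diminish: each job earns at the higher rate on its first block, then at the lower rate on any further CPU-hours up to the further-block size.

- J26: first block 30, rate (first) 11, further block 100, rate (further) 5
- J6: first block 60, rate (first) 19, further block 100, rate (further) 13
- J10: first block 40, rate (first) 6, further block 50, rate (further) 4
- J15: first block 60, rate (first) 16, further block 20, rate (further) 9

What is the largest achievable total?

Order all 8 blocks by rate: J6/first 19 > J15/first 16 > J6/second 13 > J26/first 11 > J15/second 9 > J10/first 6 > J26/second 5 > J10/second 4.
J6/first (19): +60 ; 130 left.
J15 first at 16: fill all 60 ; 70 left.
70 remain; put them into J6 second at 13.
Total = 19×60 + 16×60 + 13×70 = 3010.

3010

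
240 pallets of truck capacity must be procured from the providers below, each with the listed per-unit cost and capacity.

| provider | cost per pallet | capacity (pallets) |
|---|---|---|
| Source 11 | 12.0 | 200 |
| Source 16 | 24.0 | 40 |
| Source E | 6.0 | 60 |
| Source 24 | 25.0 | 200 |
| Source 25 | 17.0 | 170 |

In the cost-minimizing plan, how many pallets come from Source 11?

180

Use providers in increasing cost order.
Source E (6.0): use full 60 ; 180 pallets to go.
Take 180 from Source 11 at 12.0 to finish.
Source 25, Source 16, Source 24: unused.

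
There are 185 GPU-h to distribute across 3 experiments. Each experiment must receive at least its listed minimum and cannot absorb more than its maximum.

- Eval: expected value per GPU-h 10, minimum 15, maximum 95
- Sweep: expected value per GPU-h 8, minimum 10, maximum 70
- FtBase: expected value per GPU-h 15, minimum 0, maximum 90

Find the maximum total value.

2280

Meeting every minimum uses 15+10+0 = 25 GPU-h, leaving 160.
Order the experiments by expected value per GPU-h: FtBase 15 > Eval 10 > Sweep 8.
Give FtBase 90 more to hit its cap of 90 ; 70 left.
Eval has room for 80 more but only 70 remain, so it gets 85.
Total = 10×85 + 8×10 + 15×90 = 2280.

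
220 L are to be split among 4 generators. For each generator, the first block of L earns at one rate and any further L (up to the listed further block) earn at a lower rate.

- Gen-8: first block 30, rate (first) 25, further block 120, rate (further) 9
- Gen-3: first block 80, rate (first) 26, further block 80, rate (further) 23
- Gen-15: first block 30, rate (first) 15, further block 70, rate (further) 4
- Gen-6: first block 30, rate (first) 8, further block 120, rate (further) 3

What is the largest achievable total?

5120

Treat each block as its own option and order by rate: Gen-3/tier1 26 > Gen-8/tier1 25 > Gen-3/tier2 23 > Gen-15/tier1 15 > Gen-8/tier2 9 > Gen-6/tier1 8 > Gen-15/tier2 4 > Gen-6/tier2 3.
Gen-3 tier1 at 26: fill all 80 → 140 left.
Gen-8/tier1 (25): +30 → 110 left.
Fill Gen-3 tier2 block (80 at 23) → 30 left.
Fill Gen-15 tier1 block (30 at 15) → 0 left.
Total = 26×80 + 25×30 + 23×80 + 15×30 = 5120.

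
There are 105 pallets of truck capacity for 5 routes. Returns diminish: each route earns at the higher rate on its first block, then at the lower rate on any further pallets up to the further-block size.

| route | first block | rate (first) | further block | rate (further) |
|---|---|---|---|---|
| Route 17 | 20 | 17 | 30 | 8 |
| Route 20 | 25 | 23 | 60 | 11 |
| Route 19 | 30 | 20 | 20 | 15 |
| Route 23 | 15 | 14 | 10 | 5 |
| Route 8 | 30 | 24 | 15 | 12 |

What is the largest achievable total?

Treat each block as its own option and order by rate: Route 8/first 24 > Route 20/first 23 > Route 19/first 20 > Route 17/first 17 > Route 19/second 15 > Route 23/first 14 > Route 8/second 12 > Route 20/second 11 > Route 17/second 8 > Route 23/second 5.
Fill Route 8 first block (30 at 24) — 75 left.
Route 20/first (23): +25 — 50 left.
Route 19 first at 20: fill all 30 — 20 left.
Route 17 first at 17: fill all 20 — 0 left.
Total = 24×30 + 23×25 + 20×30 + 17×20 = 2235.

2235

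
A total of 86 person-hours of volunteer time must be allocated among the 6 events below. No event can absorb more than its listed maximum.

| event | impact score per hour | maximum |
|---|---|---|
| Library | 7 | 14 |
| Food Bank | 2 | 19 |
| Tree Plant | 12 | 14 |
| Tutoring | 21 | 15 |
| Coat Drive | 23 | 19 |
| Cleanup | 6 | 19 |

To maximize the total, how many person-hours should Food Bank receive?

5

Rank by impact score per hour: Coat Drive 23 > Tutoring 21 > Tree Plant 12 > Library 7 > Cleanup 6 > Food Bank 2.
Coat Drive: +19 to 19 (cap) → 67 left.
Tutoring takes 15 to reach its cap of 15 → 52 left.
Give Tree Plant 14 to hit its cap of 14 → 38 left.
Library takes 14 to reach its cap of 14 → 24 left.
Cleanup takes 19 to reach its cap of 19 → 5 left.
Only 5 left; Food Bank takes them to reach 5.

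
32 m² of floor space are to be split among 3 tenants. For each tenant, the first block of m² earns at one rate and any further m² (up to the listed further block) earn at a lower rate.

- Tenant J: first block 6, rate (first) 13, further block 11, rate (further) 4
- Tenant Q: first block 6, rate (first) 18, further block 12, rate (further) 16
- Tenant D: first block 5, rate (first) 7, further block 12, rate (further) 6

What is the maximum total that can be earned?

Rank every tier by rate: Tenant Q/first 18 > Tenant Q/second 16 > Tenant J/first 13 > Tenant D/first 7 > Tenant D/second 6 > Tenant J/second 4.
Tenant Q/first (18): +6 → 26 left.
Tenant Q/second (16): +12 → 14 left.
Tenant J first at 13: fill all 6 → 8 left.
Tenant D first at 7: fill all 5 → 3 left.
Tenant D/second: +3 of 12 at 6; pool empty.
Total = 18×6 + 16×12 + 13×6 + 7×5 + 6×3 = 431.

431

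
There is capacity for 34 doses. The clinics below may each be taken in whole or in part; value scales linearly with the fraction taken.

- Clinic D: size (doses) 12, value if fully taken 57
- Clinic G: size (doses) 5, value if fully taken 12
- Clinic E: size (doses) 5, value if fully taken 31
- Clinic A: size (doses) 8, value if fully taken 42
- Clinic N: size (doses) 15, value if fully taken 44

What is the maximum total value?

Rank by value-to-size ratio: Clinic E 31/5≈6.2, Clinic A 42/8≈5.25, Clinic D 57/12≈4.75, Clinic N 44/15≈2.93, Clinic G 12/5≈2.4.
Take all of Clinic E (5 doses, value 31) ; 29 doses left.
Clinic A: take in full, 8 doses for value 42 ; 21 left.
Take all of Clinic D (12 doses, value 57) ; 9 doses left.
Only 9 doses remain; take 9/15 of Clinic N for value 44×9/15 = 26.4.
Total value = 156.4.

156.4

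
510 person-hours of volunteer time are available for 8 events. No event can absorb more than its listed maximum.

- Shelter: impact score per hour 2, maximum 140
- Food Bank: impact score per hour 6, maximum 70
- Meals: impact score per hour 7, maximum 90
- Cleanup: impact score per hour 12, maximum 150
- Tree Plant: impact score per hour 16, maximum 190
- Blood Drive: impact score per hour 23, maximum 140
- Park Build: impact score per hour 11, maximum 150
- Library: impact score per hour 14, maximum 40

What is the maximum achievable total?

8500

Rank by impact score per hour: Blood Drive 23 > Tree Plant 16 > Library 14 > Cleanup 12 > Park Build 11 > Meals 7 > Food Bank 6 > Shelter 2.
Blood Drive: +140 to 140 (cap) — 370 left.
Give Tree Plant 190 to hit its cap of 190 — 180 left.
Library takes 40 to reach its cap of 40 — 140 left.
Cleanup has room for 150 but only 140 remain, so it gets 140.
Total = 12×140 + 16×190 + 23×140 + 14×40 = 8500.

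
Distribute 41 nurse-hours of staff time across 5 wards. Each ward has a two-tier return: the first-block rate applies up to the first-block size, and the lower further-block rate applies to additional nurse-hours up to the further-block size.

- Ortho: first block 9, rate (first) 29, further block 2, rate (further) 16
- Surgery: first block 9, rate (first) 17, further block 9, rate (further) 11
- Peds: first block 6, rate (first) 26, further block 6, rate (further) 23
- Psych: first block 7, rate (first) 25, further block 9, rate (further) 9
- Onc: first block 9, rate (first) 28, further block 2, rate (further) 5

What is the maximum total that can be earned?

1050

Order all 10 blocks by rate: Ortho/T1 29 > Onc/T1 28 > Peds/T1 26 > Psych/T1 25 > Peds/T2 23 > Surgery/T1 17 > Ortho/T2 16 > Surgery/T2 11 > Psych/T2 9 > Onc/T2 5.
Ortho T1 at 29: fill all 9 ; 32 left.
Fill Onc T1 block (9 at 28) ; 23 left.
Peds/T1 (26): +6 ; 17 left.
Psych/T1 (25): +7 ; 10 left.
Fill Peds T2 block (6 at 23) ; 4 left.
Surgery/T1: +4 of 9 at 17; pool empty.
Total = 29×9 + 28×9 + 26×6 + 25×7 + 23×6 + 17×4 = 1050.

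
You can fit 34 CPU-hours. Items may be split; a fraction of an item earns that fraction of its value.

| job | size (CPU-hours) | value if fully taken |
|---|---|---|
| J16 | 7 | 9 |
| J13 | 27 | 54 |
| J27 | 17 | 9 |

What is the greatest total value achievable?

Rank by value-to-size ratio: J13 54/27≈2, J16 9/7≈1.29, J27 9/17≈0.529.
J13: take in full, 27 CPU-hours for value 54 ; 7 left.
J16: take in full, 7 CPU-hours for value 9 ; 0 left.
Total value = 63.

63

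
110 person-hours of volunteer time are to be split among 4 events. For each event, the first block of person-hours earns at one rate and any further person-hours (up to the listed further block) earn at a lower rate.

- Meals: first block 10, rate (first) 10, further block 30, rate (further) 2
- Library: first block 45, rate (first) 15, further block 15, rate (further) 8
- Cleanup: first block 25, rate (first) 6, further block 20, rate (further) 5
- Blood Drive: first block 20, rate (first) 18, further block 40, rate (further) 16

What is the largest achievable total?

1725

Rank every tier by rate: Blood Drive/tier1 18 > Blood Drive/tier2 16 > Library/tier1 15 > Meals/tier1 10 > Library/tier2 8 > Cleanup/tier1 6 > Cleanup/tier2 5 > Meals/tier2 2.
Fill Blood Drive tier1 block (20 at 18) — 90 left.
Fill Blood Drive tier2 block (40 at 16) — 50 left.
Library/tier1 (15): +45 — 5 left.
5 remain; put them into Meals tier1 at 10.
Total = 18×20 + 16×40 + 15×45 + 10×5 = 1725.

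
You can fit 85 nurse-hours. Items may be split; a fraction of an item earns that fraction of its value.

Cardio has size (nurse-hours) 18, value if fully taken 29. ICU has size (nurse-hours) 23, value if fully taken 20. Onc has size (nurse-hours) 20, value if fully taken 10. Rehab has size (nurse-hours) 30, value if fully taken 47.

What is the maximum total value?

103

Best value per unit of size first: Cardio 29/18≈1.61, Rehab 47/30≈1.57, ICU 20/23≈0.87, Onc 10/20≈0.5.
Cardio: take in full, 18 nurse-hours for value 29 — 67 left.
All 30 nurse-hours of Rehab fit (value 47) — 37 remain.
ICU: take in full, 23 nurse-hours for value 20 — 14 left.
Fill the last 14 nurse-hours with part of Onc: 14/20 of it earns 7.
Total value = 103.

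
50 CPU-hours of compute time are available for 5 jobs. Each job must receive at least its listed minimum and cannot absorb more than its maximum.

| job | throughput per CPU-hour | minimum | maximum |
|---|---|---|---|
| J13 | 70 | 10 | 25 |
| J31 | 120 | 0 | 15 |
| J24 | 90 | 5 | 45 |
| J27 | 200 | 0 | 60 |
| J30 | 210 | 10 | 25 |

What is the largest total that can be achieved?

8400

Meeting every minimum uses 10+0+5+0+10 = 25 CPU-hours, leaving 25.
Rank by throughput per CPU-hour: J30 210 > J27 200 > J31 120 > J24 90 > J13 70.
Give J30 15 more to hit its cap of 25 ; 10 left.
Only 10 left; J27 takes them to reach 10.
Total = 70×10 + 90×5 + 200×10 + 210×25 = 8400.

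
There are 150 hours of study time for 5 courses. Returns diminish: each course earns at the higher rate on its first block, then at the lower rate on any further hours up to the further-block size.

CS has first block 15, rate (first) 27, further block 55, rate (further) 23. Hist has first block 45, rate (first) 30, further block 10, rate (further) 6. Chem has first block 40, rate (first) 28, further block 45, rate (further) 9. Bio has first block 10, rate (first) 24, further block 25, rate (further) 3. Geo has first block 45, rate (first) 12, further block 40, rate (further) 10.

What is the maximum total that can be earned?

Rank every tier by rate: Hist/tier1 30 > Chem/tier1 28 > CS/tier1 27 > Bio/tier1 24 > CS/tier2 23 > Geo/tier1 12 > Geo/tier2 10 > Chem/tier2 9 > Hist/tier2 6 > Bio/tier2 3.
Hist/tier1 (30): +45 — 105 left.
Fill Chem tier1 block (40 at 28) — 65 left.
Fill CS tier1 block (15 at 27) — 50 left.
Bio/tier1 (24): +10 — 40 left.
CS tier2 at 23: only 40 left, fill 40.
Total = 30×45 + 28×40 + 27×15 + 24×10 + 23×40 = 4035.

4035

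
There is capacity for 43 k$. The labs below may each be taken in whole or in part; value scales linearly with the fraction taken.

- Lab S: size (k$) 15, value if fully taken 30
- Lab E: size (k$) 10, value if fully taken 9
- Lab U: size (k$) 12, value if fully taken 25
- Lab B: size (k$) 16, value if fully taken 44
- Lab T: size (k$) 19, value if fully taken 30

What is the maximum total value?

Sort by value density: Lab B 44/16≈2.75, Lab U 25/12≈2.08, Lab S 30/15≈2, Lab T 30/19≈1.58, Lab E 9/10≈0.9.
Lab B: take in full, 16 k$ for value 44 ; 27 left.
All 12 k$ of Lab U fit (value 25) ; 15 remain.
Take all of Lab S (15 k$, value 30) ; 0 k$ left.
Total value = 99.

99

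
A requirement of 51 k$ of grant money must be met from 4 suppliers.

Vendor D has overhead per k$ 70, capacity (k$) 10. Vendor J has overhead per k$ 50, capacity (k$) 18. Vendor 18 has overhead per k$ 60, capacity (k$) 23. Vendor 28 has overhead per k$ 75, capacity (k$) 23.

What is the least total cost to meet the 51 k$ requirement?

2980

Fill from the cheapest supplier first.
Take 18 from Vendor J at 50 → need 33 more.
Take 23 from Vendor 18 at 60 → need 10 more.
Vendor D (70): use full 10 → 0 k$ to go.
Vendor 28: unused.
Cost = 18×50 + 23×60 + 10×70 = 2980.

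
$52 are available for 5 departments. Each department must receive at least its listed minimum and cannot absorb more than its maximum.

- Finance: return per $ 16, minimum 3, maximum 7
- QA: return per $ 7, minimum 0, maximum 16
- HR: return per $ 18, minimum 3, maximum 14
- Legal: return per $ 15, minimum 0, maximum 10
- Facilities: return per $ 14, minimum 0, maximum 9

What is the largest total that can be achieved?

724

Meeting every minimum uses 3+0+3+0+0 = 6 $, leaving 46.
Order the departments by return per $: HR 18 > Finance 16 > Legal 15 > Facilities 14 > QA 7.
HR takes 11 more to reach its cap of 14 → 35 left.
Give Finance 4 more to hit its cap of 7 → 31 left.
Legal: +10 to 10 (cap) → 21 left.
Give Facilities 9 more to hit its cap of 9 → 12 left.
QA: +12 (room for 16) → 12. Pool exhausted.
Total = 16×7 + 7×12 + 18×14 + 15×10 + 14×9 = 724.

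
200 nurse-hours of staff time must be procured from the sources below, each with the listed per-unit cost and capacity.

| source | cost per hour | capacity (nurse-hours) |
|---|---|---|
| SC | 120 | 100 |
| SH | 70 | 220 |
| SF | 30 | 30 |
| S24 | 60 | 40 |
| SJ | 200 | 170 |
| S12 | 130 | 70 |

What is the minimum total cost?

12400

Cheapest first:
Take 30 from SF at 30 → need 170 more.
S24 (60): use full 40 → 130 nurse-hours to go.
SH at 70: take 130 of its 220 → requirement met.
SC, S12, SJ: unused.
Cost = 30×30 + 40×60 + 130×70 = 12400.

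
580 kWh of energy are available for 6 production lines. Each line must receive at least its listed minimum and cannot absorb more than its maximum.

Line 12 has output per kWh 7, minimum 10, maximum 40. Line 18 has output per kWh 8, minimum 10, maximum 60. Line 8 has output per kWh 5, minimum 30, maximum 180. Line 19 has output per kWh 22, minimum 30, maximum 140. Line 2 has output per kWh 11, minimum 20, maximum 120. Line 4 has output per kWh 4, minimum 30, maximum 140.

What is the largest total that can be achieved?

6220

Meeting every minimum uses 10+10+30+30+20+30 = 130 kWh, leaving 450.
Highest output per kWh first: Line 19 22 > Line 2 11 > Line 18 8 > Line 12 7 > Line 8 5 > Line 4 4.
Line 19 takes 110 more to reach its cap of 140 ; 340 left.
Give Line 2 100 more to hit its cap of 120 ; 240 left.
Line 18: +50 to 60 (cap) ; 190 left.
Line 12: +30 to 40 (cap) ; 160 left.
Line 8: +150 to 180 (cap) ; 10 left.
Line 4 has room for 110 more but only 10 remain, so it gets 40.
Total = 7×40 + 8×60 + 5×180 + 22×140 + 11×120 + 4×40 = 6220.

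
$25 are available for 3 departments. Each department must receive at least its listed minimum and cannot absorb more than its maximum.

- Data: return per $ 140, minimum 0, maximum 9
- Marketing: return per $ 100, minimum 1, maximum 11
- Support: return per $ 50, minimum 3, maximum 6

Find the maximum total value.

Meeting every minimum uses 0+1+3 = 4 $, leaving 21.
Order the departments by return per $: Data 140 > Marketing 100 > Support 50.
Data: +9 to 9 (cap) ; 12 left.
Marketing: +10 to 11 (cap) ; 2 left.
Only 2 left; Support takes them to reach 5.
Total = 140×9 + 100×11 + 50×5 = 2610.

2610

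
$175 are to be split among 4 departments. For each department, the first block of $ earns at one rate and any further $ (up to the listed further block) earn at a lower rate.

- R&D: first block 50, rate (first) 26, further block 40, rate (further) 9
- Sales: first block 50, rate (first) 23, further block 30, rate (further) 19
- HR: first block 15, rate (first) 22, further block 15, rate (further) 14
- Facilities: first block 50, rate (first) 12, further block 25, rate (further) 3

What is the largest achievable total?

Rank every tier by rate: R&D/first 26 > Sales/first 23 > HR/first 22 > Sales/second 19 > HR/second 14 > Facilities/first 12 > R&D/second 9 > Facilities/second 3.
Fill R&D first block (50 at 26) → 125 left.
Sales/first (23): +50 → 75 left.
HR/first (22): +15 → 60 left.
Sales second at 19: fill all 30 → 30 left.
Fill HR second block (15 at 14) → 15 left.
Facilities/first: +15 of 50 at 12; pool empty.
Total = 26×50 + 23×50 + 22×15 + 19×30 + 14×15 + 12×15 = 3740.

3740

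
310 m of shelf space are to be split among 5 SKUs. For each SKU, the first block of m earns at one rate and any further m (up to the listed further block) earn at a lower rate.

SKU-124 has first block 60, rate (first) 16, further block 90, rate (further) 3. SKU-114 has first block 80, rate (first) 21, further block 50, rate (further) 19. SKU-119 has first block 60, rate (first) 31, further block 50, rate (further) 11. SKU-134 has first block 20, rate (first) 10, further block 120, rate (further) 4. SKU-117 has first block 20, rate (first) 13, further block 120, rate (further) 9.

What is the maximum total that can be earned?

6150

Rank every tier by rate: SKU-119/first 31 > SKU-114/first 21 > SKU-114/second 19 > SKU-124/first 16 > SKU-117/first 13 > SKU-119/second 11 > SKU-134/first 10 > SKU-117/second 9 > SKU-134/second 4 > SKU-124/second 3.
SKU-119 first at 31: fill all 60 ; 250 left.
SKU-114 first at 21: fill all 80 ; 170 left.
Fill SKU-114 second block (50 at 19) ; 120 left.
Fill SKU-124 first block (60 at 16) ; 60 left.
Fill SKU-117 first block (20 at 13) ; 40 left.
40 remain; put them into SKU-119 second at 11.
Total = 31×60 + 21×80 + 19×50 + 16×60 + 13×20 + 11×40 = 6150.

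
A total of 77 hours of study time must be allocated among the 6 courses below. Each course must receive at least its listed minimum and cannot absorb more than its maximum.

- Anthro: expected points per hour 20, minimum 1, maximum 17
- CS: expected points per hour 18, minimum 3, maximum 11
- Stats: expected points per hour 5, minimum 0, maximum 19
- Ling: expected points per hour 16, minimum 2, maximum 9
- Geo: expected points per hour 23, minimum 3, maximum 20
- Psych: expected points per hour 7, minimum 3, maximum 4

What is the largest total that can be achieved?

Meeting every minimum uses 1+3+0+2+3+3 = 12 hours, leaving 65.
Order the courses by expected points per hour: Geo 23 > Anthro 20 > CS 18 > Ling 16 > Psych 7 > Stats 5.
Geo takes 17 more to reach its cap of 20 — 48 left.
Give Anthro 16 more to hit its cap of 17 — 32 left.
CS: +8 to 11 (cap) — 24 left.
Ling takes 7 more to reach its cap of 9 — 17 left.
Psych: +1 to 4 (cap) — 16 left.
Stats has room for 19 more but only 16 remain, so it gets 16.
Total = 20×17 + 18×11 + 5×16 + 16×9 + 23×20 + 7×4 = 1250.

1250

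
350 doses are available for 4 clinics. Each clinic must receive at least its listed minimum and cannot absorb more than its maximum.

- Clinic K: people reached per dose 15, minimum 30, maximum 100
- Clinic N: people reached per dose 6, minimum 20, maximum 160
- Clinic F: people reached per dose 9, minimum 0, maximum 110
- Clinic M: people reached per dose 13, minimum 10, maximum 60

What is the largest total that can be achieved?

Meeting every minimum uses 30+20+0+10 = 60 doses, leaving 290.
Highest people reached per dose first: Clinic K 15 > Clinic M 13 > Clinic F 9 > Clinic N 6.
Clinic K: +70 to 100 (cap) — 220 left.
Clinic M: +50 to 60 (cap) — 170 left.
Give Clinic F 110 more to hit its cap of 110 — 60 left.
Clinic N: +60 (room for 140) → 80. Pool exhausted.
Total = 15×100 + 6×80 + 9×110 + 13×60 = 3750.

3750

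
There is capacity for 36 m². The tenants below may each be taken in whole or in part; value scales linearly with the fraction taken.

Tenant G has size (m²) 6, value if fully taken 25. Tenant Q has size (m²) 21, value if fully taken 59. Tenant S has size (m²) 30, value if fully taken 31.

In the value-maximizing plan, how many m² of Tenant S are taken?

9

Rank by value-to-size ratio: Tenant G 25/6≈4.17, Tenant Q 59/21≈2.81, Tenant S 31/30≈1.03.
Take all of Tenant G (6 m², value 25) — 30 m² left.
Tenant Q: take in full, 21 m² for value 59 — 9 left.
Fill the last 9 m² with part of Tenant S: 9/30 of it earns 9.3.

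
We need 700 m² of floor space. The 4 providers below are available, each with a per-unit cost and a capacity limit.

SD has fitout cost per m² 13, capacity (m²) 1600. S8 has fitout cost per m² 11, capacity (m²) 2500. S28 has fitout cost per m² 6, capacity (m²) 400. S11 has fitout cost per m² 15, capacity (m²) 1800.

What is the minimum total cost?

5700

Fill from the cheapest provider first.
S28 (6): use full 400 — 300 m² to go.
S8 at 11: take 300 of its 2500 — requirement met.
SD, S11: unused.
Cost = 400×6 + 300×11 = 5700.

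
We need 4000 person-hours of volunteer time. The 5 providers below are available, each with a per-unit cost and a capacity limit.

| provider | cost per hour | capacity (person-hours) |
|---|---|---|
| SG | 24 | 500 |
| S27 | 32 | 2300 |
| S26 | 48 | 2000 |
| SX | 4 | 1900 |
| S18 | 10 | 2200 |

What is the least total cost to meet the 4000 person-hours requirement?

Cheapest first:
SX at 4: take all 1900 person-hours ; 2100 still needed.
Take 2100 from S18 at 10 to finish.
SG, S27, S26: unused.
Cost = 1900×4 + 2100×10 = 28600.

28600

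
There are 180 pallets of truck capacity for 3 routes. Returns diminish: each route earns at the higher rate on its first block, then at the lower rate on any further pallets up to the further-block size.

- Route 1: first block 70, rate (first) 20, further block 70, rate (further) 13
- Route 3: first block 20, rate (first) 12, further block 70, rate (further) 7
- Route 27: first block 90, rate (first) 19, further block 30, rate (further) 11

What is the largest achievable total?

Order all 6 blocks by rate: Route 1/tier1 20 > Route 27/tier1 19 > Route 1/tier2 13 > Route 3/tier1 12 > Route 27/tier2 11 > Route 3/tier2 7.
Fill Route 1 tier1 block (70 at 20) → 110 left.
Route 27/tier1 (19): +90 → 20 left.
Route 1 tier2 at 13: only 20 left, fill 20.
Total = 20×70 + 19×90 + 13×20 = 3370.

3370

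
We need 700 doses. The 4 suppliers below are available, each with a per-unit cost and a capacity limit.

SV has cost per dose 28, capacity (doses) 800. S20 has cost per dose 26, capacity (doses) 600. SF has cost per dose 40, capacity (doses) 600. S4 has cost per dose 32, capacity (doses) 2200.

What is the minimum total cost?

18400

Fill from the cheapest supplier first.
Take 600 from S20 at 26 → need 100 more.
SV (28): take the remaining 100 → done.
S4, SF: unused.
Cost = 600×26 + 100×28 = 18400.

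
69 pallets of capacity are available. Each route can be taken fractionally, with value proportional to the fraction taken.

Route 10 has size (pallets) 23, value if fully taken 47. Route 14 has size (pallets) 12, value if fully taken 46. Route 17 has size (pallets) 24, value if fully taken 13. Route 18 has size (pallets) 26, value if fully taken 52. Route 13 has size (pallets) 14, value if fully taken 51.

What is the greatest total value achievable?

Best value per unit of size first: Route 14 46/12≈3.83, Route 13 51/14≈3.64, Route 10 47/23≈2.04, Route 18 52/26≈2, Route 17 13/24≈0.542.
All 12 pallets of Route 14 fit (value 46) ; 57 remain.
Take all of Route 13 (14 pallets, value 51) ; 43 pallets left.
Take all of Route 10 (23 pallets, value 47) ; 20 pallets left.
20 pallets left: a 20/26 share of Route 18 gives 52×20/26 = 40.
Total value = 184.

184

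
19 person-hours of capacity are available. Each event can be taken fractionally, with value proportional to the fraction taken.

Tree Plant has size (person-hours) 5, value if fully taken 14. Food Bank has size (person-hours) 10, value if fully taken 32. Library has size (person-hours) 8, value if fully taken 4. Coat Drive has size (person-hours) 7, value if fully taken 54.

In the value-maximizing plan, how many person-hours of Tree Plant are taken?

Rank by value-to-size ratio: Coat Drive 54/7≈7.71, Food Bank 32/10≈3.2, Tree Plant 14/5≈2.8, Library 4/8≈0.5.
All 7 person-hours of Coat Drive fit (value 54) ; 12 remain.
Food Bank: take in full, 10 person-hours for value 32 ; 2 left.
Only 2 person-hours remain; take 2/5 of Tree Plant for value 14×2/5 = 5.6.

2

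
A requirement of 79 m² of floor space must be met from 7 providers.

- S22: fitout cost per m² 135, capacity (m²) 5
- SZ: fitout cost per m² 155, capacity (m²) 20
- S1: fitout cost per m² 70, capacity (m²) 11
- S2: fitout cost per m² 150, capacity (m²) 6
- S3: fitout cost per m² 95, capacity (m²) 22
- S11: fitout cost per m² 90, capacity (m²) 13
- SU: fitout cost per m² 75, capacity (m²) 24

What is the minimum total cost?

Use providers in increasing cost order.
S1 (70): use full 11 → 68 m² to go.
SU at 75: take all 24 m² → 44 still needed.
Take 13 from S11 at 90 → need 31 more.
Take 22 from S3 at 95 → need 9 more.
S22 (135): use full 5 → 4 m² to go.
S2 (150): take the remaining 4 → done.
SZ: unused.
Cost = 11×70 + 24×75 + 13×90 + 22×95 + 5×135 + 4×150 = 7105.

7105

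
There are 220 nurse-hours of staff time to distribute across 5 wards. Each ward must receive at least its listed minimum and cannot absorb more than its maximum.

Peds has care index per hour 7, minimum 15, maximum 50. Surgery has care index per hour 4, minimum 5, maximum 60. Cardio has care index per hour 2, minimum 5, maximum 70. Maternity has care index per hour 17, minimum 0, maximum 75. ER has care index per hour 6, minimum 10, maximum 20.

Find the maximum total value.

Meeting every minimum uses 15+5+5+0+10 = 35 nurse-hours, leaving 185.
Order the wards by care index per hour: Maternity 17 > Peds 7 > ER 6 > Surgery 4 > Cardio 2.
Maternity takes 75 more to reach its cap of 75 → 110 left.
Give Peds 35 more to hit its cap of 50 → 75 left.
Give ER 10 more to hit its cap of 20 → 65 left.
Surgery takes 55 more to reach its cap of 60 → 10 left.
Only 10 left; Cardio takes them to reach 15.
Total = 7×50 + 4×60 + 2×15 + 17×75 + 6×20 = 2015.

2015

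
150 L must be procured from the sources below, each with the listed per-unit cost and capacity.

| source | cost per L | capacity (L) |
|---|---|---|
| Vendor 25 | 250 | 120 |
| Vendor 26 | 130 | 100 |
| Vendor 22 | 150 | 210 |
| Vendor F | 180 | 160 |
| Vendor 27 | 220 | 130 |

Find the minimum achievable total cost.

20500

Use sources in increasing cost order.
Take 100 from Vendor 26 at 130 — need 50 more.
Vendor 22 (150): take the remaining 50 — done.
Vendor F, Vendor 27, Vendor 25: unused.
Cost = 100×130 + 50×150 = 20500.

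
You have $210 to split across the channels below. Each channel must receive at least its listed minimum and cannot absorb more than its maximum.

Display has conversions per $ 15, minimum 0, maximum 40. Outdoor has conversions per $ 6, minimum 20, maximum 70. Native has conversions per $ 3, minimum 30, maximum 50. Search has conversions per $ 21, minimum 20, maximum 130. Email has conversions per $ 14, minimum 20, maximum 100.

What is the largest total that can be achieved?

Meeting every minimum uses 0+20+30+20+20 = 90 $, leaving 120.
Order the channels by conversions per $: Search 21 > Display 15 > Email 14 > Outdoor 6 > Native 3.
Search: +110 to 130 (cap) ; 10 left.
Only 10 left; Display takes them to reach 10.
Total = 15×10 + 6×20 + 3×30 + 21×130 + 14×20 = 3370.

3370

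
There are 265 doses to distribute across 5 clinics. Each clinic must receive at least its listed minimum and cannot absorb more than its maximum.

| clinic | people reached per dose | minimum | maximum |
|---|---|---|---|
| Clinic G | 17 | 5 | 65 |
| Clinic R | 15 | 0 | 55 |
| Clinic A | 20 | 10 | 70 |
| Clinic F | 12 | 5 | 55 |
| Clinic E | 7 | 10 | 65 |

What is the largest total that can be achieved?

Meeting every minimum uses 5+0+10+5+10 = 30 doses, leaving 235.
Highest people reached per dose first: Clinic A 20 > Clinic G 17 > Clinic R 15 > Clinic F 12 > Clinic E 7.
Clinic A: +60 to 70 (cap) → 175 left.
Clinic G: +60 to 65 (cap) → 115 left.
Give Clinic R 55 more to hit its cap of 55 → 60 left.
Clinic F takes 50 more to reach its cap of 55 → 10 left.
Clinic E: +10 (room for 55) → 20. Pool exhausted.
Total = 17×65 + 15×55 + 20×70 + 12×55 + 7×20 = 4130.

4130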